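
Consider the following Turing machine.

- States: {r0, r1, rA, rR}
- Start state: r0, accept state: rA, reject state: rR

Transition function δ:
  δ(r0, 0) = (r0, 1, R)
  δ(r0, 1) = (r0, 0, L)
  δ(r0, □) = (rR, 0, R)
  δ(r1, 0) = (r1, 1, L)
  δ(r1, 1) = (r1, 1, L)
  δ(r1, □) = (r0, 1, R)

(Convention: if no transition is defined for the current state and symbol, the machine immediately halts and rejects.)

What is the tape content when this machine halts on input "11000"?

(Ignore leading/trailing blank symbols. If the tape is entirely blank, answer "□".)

Execution trace:
Initial: [r0]11000
Step 1: δ(r0, 1) = (r0, 0, L) → [r0]□01000
Step 2: δ(r0, □) = (rR, 0, R) → 0[rR]01000

The machine reaches the reject state rR and halts.

Final tape (ignoring leading/trailing blanks): 001000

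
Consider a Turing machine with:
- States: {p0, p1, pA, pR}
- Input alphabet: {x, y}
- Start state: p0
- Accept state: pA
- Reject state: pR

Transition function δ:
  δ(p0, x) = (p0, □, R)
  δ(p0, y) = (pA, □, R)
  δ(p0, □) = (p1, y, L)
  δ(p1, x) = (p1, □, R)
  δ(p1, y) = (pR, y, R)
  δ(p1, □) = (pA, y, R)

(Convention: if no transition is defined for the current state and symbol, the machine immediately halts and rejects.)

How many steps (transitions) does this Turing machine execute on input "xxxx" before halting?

Execution trace:
Initial: [p0]xxxx
Step 1: δ(p0, x) = (p0, □, R) → □[p0]xxx
Step 2: δ(p0, x) = (p0, □, R) → □□[p0]xx
Step 3: δ(p0, x) = (p0, □, R) → □□□[p0]x
Step 4: δ(p0, x) = (p0, □, R) → □□□□[p0]□
Step 5: δ(p0, □) = (p1, y, L) → □□□[p1]□y
Step 6: δ(p1, □) = (pA, y, R) → □□□y[pA]y

The machine reaches the accept state pA and halts.

The machine executed 6 steps before halting.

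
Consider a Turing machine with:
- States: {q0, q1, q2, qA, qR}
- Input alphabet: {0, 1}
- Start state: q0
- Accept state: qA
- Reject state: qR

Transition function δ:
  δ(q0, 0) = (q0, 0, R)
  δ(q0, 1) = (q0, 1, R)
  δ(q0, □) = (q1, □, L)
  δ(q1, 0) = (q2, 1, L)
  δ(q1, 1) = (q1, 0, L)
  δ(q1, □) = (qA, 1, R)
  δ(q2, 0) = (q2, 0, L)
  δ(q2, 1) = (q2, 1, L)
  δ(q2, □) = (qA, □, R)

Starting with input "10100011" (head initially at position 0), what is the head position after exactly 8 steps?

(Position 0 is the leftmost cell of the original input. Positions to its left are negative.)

Execution trace (head position shown):
Step 0: [q0]10100011  (head at position 0)
Step 1: move right → 1[q0]0100011  (head at position 1)
Step 2: move right → 10[q0]100011  (head at position 2)
Step 3: move right → 101[q0]00011  (head at position 3)
Step 4: move right → 1010[q0]0011  (head at position 4)
Step 5: move right → 10100[q0]011  (head at position 5)
Step 6: move right → 101000[q0]11  (head at position 6)
Step 7: move right → 1010001[q0]1  (head at position 7)
Step 8: move right → 10100011[q0]□  (head at position 8)

After 8 steps, the head is at position 8.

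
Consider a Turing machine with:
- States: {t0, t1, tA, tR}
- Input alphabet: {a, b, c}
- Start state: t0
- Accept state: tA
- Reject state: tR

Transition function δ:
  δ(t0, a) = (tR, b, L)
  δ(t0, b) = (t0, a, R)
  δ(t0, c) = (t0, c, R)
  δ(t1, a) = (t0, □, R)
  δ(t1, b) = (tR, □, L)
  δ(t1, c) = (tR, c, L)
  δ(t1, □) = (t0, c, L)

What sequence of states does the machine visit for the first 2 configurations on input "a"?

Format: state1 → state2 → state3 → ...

Execution trace:
Initial: [t0]a
Step 1: δ(t0, a) = (tR, b, L) → [tR]□b

The machine reaches the reject state tR and halts.

State sequence: t0 → tR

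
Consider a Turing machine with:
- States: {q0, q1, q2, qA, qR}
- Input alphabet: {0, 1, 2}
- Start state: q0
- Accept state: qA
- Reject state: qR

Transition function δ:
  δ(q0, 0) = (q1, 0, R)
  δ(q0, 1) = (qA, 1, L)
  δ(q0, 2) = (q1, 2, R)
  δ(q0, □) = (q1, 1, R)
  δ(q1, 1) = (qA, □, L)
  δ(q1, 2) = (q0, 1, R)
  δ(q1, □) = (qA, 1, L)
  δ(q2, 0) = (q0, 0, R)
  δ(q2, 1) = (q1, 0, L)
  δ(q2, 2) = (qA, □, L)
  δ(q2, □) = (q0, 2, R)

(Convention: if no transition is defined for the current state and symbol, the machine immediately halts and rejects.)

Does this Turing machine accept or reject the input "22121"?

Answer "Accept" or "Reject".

Execution trace:
Initial: [q0]22121
Step 1: δ(q0, 2) = (q1, 2, R) → 2[q1]2121
Step 2: δ(q1, 2) = (q0, 1, R) → 21[q0]121
Step 3: δ(q0, 1) = (qA, 1, L) → 2[qA]1121

The machine reaches the accept state qA and halts.

Answer: Accept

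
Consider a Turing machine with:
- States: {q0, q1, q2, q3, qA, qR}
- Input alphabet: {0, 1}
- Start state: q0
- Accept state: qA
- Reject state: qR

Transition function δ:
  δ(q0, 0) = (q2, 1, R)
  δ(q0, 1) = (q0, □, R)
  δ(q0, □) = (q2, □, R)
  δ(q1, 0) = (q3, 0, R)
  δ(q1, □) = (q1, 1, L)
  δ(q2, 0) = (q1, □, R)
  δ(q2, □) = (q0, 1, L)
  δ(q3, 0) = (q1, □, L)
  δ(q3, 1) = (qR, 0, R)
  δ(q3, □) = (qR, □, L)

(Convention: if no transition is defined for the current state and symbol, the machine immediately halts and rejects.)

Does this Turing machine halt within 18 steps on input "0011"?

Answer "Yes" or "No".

Execution trace:
Initial: [q0]0011
Step 1: δ(q0, 0) = (q2, 1, R) → 1[q2]011
Step 2: δ(q2, 0) = (q1, □, R) → 1□[q1]11

No transition is defined for δ(q1, 1). By convention the machine halts and rejects.
The machine halted after 2 steps (within the 18-step bound).

Answer: Yes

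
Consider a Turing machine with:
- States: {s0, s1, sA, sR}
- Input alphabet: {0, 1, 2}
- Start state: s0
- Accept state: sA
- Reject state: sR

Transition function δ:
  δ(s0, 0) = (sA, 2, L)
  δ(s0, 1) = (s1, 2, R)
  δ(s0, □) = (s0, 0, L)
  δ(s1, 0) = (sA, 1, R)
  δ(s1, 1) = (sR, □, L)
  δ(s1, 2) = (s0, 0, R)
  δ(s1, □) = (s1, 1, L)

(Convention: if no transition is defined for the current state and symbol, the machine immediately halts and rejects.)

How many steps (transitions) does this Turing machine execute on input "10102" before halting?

Execution trace:
Initial: [s0]10102
Step 1: δ(s0, 1) = (s1, 2, R) → 2[s1]0102
Step 2: δ(s1, 0) = (sA, 1, R) → 21[sA]102

The machine reaches the accept state sA and halts.

The machine executed 2 steps before halting.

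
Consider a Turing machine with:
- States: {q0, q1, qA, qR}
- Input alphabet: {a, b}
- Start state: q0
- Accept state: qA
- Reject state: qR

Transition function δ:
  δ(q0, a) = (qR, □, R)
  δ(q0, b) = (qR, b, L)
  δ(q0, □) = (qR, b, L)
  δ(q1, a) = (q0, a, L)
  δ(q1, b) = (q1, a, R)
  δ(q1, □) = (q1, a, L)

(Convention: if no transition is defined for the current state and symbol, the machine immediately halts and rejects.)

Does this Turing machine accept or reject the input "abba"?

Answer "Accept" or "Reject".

Execution trace:
Initial: [q0]abba
Step 1: δ(q0, a) = (qR, □, R) → □[qR]bba

The machine reaches the reject state qR and halts.

Answer: Reject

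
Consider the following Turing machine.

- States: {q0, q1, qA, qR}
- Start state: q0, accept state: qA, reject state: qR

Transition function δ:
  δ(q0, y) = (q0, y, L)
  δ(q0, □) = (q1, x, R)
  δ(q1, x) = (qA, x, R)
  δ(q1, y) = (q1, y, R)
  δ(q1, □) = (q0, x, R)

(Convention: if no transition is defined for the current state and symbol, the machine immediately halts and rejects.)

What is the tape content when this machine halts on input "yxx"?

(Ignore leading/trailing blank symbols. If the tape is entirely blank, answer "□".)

Execution trace:
Initial: [q0]yxx
Step 1: δ(q0, y) = (q0, y, L) → [q0]□yxx
Step 2: δ(q0, □) = (q1, x, R) → x[q1]yxx
Step 3: δ(q1, y) = (q1, y, R) → xy[q1]xx
Step 4: δ(q1, x) = (qA, x, R) → xyx[qA]x

The machine reaches the accept state qA and halts.

Final tape (ignoring leading/trailing blanks): xyxx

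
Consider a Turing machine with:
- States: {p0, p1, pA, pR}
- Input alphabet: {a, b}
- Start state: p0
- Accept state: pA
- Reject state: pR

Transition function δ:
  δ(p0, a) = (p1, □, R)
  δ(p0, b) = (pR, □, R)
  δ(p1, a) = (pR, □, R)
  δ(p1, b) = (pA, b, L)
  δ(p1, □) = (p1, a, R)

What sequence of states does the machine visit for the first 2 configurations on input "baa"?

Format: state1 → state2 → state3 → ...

Execution trace:
Initial: [p0]baa
Step 1: δ(p0, b) = (pR, □, R) → □[pR]aa

The machine reaches the reject state pR and halts.

State sequence: p0 → pR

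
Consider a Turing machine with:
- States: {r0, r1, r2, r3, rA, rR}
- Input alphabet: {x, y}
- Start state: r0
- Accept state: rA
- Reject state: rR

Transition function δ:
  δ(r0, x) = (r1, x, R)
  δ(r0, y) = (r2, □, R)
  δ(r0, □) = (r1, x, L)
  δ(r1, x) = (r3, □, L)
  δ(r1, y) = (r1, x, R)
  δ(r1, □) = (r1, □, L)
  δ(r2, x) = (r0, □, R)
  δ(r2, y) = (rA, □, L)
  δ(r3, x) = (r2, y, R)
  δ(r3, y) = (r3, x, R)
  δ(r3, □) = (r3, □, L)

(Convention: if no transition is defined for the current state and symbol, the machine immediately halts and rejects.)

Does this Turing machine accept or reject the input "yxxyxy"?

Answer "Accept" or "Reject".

Execution trace:
Initial: [r0]yxxyxy
Step 1: δ(r0, y) = (r2, □, R) → □[r2]xxyxy
Step 2: δ(r2, x) = (r0, □, R) → □□[r0]xyxy
Step 3: δ(r0, x) = (r1, x, R) → □□x[r1]yxy
Step 4: δ(r1, y) = (r1, x, R) → □□xx[r1]xy
Step 5: δ(r1, x) = (r3, □, L) → □□x[r3]x□y
Step 6: δ(r3, x) = (r2, y, R) → □□xy[r2]□y

No transition is defined for δ(r2, □). By convention the machine halts and rejects.

Answer: Reject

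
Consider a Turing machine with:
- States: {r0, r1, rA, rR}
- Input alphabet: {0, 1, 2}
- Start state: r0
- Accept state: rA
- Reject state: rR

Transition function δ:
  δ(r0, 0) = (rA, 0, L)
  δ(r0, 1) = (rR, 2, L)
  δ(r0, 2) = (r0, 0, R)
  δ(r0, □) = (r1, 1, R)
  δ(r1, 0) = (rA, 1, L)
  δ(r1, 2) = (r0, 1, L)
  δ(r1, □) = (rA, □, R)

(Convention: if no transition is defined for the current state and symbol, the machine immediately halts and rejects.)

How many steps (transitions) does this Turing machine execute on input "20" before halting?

Execution trace:
Initial: [r0]20
Step 1: δ(r0, 2) = (r0, 0, R) → 0[r0]0
Step 2: δ(r0, 0) = (rA, 0, L) → [rA]00

The machine reaches the accept state rA and halts.

The machine executed 2 steps before halting.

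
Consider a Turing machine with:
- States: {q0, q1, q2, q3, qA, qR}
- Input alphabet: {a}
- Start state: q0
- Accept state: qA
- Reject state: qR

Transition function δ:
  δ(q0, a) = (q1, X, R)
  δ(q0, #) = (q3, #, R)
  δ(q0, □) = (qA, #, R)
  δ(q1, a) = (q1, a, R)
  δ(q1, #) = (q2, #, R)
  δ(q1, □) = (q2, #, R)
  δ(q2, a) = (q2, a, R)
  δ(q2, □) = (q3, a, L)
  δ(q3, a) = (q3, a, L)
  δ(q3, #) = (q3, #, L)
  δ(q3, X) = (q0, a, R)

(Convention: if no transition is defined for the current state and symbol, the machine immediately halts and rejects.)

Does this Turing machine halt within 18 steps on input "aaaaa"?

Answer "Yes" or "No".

Execution trace:
Initial: [q0]aaaaa
Step 1: δ(q0, a) = (q1, X, R) → X[q1]aaaa
Step 2: δ(q1, a) = (q1, a, R) → Xa[q1]aaa
Step 3: δ(q1, a) = (q1, a, R) → Xaa[q1]aa
Step 4: δ(q1, a) = (q1, a, R) → Xaaa[q1]a
Step 5: δ(q1, a) = (q1, a, R) → Xaaaa[q1]□
Step 6: δ(q1, □) = (q2, #, R) → Xaaaa#[q2]□
Step 7: δ(q2, □) = (q3, a, L) → Xaaaa[q3]#a
Step 8: δ(q3, #) = (q3, #, L) → Xaaa[q3]a#a
Step 9: δ(q3, a) = (q3, a, L) → Xaa[q3]aa#a
Step 10: δ(q3, a) = (q3, a, L) → Xa[q3]aaa#a
Step 11: δ(q3, a) = (q3, a, L) → X[q3]aaaa#a
Step 12: δ(q3, a) = (q3, a, L) → [q3]Xaaaa#a
Step 13: δ(q3, X) = (q0, a, R) → a[q0]aaaa#a
Step 14: δ(q0, a) = (q1, X, R) → aX[q1]aaa#a
Step 15: δ(q1, a) = (q1, a, R) → aXa[q1]aa#a
Step 16: δ(q1, a) = (q1, a, R) → aXaa[q1]a#a
Step 17: δ(q1, a) = (q1, a, R) → aXaaa[q1]#a
Step 18: δ(q1, #) = (q2, #, R) → aXaaa#[q2]a

The machine has not reached a halting state after 18 steps.
The machine did not halt within the 18-step bound.

Answer: No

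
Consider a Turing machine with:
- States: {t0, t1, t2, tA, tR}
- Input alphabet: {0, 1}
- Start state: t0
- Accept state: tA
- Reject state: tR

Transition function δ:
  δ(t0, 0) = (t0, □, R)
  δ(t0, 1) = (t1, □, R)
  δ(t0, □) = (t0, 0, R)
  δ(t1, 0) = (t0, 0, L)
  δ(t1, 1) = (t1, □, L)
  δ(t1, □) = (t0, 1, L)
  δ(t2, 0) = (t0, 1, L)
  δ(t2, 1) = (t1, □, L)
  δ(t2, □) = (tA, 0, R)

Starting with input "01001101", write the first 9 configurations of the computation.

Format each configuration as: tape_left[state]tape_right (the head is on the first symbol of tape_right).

Transitions applied:
Step 1: δ(t0, 0) = (t0, □, R)
Step 2: δ(t0, 1) = (t1, □, R)
Step 3: δ(t1, 0) = (t0, 0, L)
Step 4: δ(t0, □) = (t0, 0, R)
Step 5: δ(t0, 0) = (t0, □, R)
Step 6: δ(t0, 0) = (t0, □, R)
Step 7: δ(t0, 1) = (t1, □, R)
Step 8: δ(t1, 1) = (t1, □, L)

The first 9 configurations are:
[t0]01001101 ⊢ □[t0]1001101 ⊢ □□[t1]001101 ⊢ □[t0]□001101 ⊢ □0[t0]001101 ⊢ □0□[t0]01101 ⊢ □0□□[t0]1101 ⊢ □0□□□[t1]101 ⊢ □0□□[t1]□□01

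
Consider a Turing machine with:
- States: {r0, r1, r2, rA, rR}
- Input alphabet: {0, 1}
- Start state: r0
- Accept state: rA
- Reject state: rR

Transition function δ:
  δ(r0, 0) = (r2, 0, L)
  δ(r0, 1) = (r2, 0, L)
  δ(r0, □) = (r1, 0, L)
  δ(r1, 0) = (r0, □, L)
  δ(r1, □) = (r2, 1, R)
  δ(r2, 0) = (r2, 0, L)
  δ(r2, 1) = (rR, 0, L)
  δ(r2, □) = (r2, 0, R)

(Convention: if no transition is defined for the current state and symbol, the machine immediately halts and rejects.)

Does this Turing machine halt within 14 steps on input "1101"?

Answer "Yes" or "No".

Execution trace:
Initial: [r0]1101
Step 1: δ(r0, 1) = (r2, 0, L) → [r2]□0101
Step 2: δ(r2, □) = (r2, 0, R) → 0[r2]0101
Step 3: δ(r2, 0) = (r2, 0, L) → [r2]00101
Step 4: δ(r2, 0) = (r2, 0, L) → [r2]□00101
Step 5: δ(r2, □) = (r2, 0, R) → 0[r2]00101
Step 6: δ(r2, 0) = (r2, 0, L) → [r2]000101
Step 7: δ(r2, 0) = (r2, 0, L) → [r2]□000101
Step 8: δ(r2, □) = (r2, 0, R) → 0[r2]000101
Step 9: δ(r2, 0) = (r2, 0, L) → [r2]0000101
Step 10: δ(r2, 0) = (r2, 0, L) → [r2]□0000101
Step 11: δ(r2, □) = (r2, 0, R) → 0[r2]0000101
Step 12: δ(r2, 0) = (r2, 0, L) → [r2]00000101
Step 13: δ(r2, 0) = (r2, 0, L) → [r2]□00000101
Step 14: δ(r2, □) = (r2, 0, R) → 0[r2]00000101

The machine has not reached a halting state after 14 steps.
The machine did not halt within the 14-step bound.

Answer: No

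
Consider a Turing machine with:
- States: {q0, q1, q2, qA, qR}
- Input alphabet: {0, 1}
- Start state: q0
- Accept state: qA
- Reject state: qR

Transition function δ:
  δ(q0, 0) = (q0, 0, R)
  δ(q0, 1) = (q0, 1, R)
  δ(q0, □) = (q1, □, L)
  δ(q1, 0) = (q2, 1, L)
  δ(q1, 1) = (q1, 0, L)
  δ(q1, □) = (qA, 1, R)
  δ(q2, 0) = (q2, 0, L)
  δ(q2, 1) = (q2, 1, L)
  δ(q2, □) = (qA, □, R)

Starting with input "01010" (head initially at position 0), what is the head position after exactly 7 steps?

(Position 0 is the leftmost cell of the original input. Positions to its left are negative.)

Execution trace (head position shown):
Step 0: [q0]01010  (head at position 0)
Step 1: move right → 0[q0]1010  (head at position 1)
Step 2: move right → 01[q0]010  (head at position 2)
Step 3: move right → 010[q0]10  (head at position 3)
Step 4: move right → 0101[q0]0  (head at position 4)
Step 5: move right → 01010[q0]□  (head at position 5)
Step 6: move left → 0101[q1]0□  (head at position 4)
Step 7: move left → 010[q2]11□  (head at position 3)

After 7 steps, the head is at position 3.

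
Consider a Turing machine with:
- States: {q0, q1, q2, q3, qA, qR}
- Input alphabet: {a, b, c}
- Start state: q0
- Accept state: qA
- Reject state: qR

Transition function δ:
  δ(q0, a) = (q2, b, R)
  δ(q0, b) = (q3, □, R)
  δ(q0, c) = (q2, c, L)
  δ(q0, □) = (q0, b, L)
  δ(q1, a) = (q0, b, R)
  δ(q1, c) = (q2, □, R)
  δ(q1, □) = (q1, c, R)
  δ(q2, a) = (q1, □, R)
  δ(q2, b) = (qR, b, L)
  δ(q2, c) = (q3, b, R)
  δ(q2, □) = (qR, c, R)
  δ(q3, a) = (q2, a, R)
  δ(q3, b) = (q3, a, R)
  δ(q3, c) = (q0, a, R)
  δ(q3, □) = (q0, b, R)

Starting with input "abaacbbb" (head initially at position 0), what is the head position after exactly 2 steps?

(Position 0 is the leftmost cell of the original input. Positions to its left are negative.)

Execution trace (head position shown):
Step 0: [q0]abaacbbb  (head at position 0)
Step 1: move right → b[q2]baacbbb  (head at position 1)
Step 2: move left → [qR]bbaacbbb  (head at position 0)

After 2 steps, the head is at position 0.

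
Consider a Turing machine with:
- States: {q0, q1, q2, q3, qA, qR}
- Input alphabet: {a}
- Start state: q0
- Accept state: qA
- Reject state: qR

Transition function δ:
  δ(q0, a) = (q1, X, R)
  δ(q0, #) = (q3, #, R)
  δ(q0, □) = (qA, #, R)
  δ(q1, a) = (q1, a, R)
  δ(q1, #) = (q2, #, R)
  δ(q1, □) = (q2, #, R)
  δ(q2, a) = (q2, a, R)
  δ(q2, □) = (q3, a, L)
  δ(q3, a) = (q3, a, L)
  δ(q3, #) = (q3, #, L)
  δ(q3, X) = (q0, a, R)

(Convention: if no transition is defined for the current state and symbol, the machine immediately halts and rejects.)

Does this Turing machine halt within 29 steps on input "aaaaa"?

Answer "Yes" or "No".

Execution trace:
Initial: [q0]aaaaa
Step 1: δ(q0, a) = (q1, X, R) → X[q1]aaaa
Step 2: δ(q1, a) = (q1, a, R) → Xa[q1]aaa
Step 3: δ(q1, a) = (q1, a, R) → Xaa[q1]aa
Step 4: δ(q1, a) = (q1, a, R) → Xaaa[q1]a
Step 5: δ(q1, a) = (q1, a, R) → Xaaaa[q1]□
Step 6: δ(q1, □) = (q2, #, R) → Xaaaa#[q2]□
Step 7: δ(q2, □) = (q3, a, L) → Xaaaa[q3]#a
Step 8: δ(q3, #) = (q3, #, L) → Xaaa[q3]a#a
Step 9: δ(q3, a) = (q3, a, L) → Xaa[q3]aa#a
Step 10: δ(q3, a) = (q3, a, L) → Xa[q3]aaa#a
Step 11: δ(q3, a) = (q3, a, L) → X[q3]aaaa#a
Step 12: δ(q3, a) = (q3, a, L) → [q3]Xaaaa#a
Step 13: δ(q3, X) = (q0, a, R) → a[q0]aaaa#a
Step 14: δ(q0, a) = (q1, X, R) → aX[q1]aaa#a
Step 15: δ(q1, a) = (q1, a, R) → aXa[q1]aa#a
Step 16: δ(q1, a) = (q1, a, R) → aXaa[q1]a#a
Step 17: δ(q1, a) = (q1, a, R) → aXaaa[q1]#a
Step 18: δ(q1, #) = (q2, #, R) → aXaaa#[q2]a
Step 19: δ(q2, a) = (q2, a, R) → aXaaa#a[q2]□
Step 20: δ(q2, □) = (q3, a, L) → aXaaa#[q3]aa
Step 21: δ(q3, a) = (q3, a, L) → aXaaa[q3]#aa
Step 22: δ(q3, #) = (q3, #, L) → aXaa[q3]a#aa
Step 23: δ(q3, a) = (q3, a, L) → aXa[q3]aa#aa
Step 24: δ(q3, a) = (q3, a, L) → aX[q3]aaa#aa
Step 25: δ(q3, a) = (q3, a, L) → a[q3]Xaaa#aa
Step 26: δ(q3, X) = (q0, a, R) → aa[q0]aaa#aa
Step 27: δ(q0, a) = (q1, X, R) → aaX[q1]aa#aa
Step 28: δ(q1, a) = (q1, a, R) → aaXa[q1]a#aa
Step 29: δ(q1, a) = (q1, a, R) → aaXaa[q1]#aa

The machine has not reached a halting state after 29 steps.
The machine did not halt within the 29-step bound.

Answer: No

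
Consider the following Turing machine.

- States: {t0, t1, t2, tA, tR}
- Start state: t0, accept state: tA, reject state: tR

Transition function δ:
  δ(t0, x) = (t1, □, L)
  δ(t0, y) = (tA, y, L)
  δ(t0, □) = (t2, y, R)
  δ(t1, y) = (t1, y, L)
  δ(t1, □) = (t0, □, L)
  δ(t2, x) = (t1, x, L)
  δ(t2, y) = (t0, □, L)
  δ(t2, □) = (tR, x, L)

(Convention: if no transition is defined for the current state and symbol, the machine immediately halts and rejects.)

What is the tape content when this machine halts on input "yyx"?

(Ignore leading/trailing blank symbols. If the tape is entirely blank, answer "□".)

Execution trace:
Initial: [t0]yyx
Step 1: δ(t0, y) = (tA, y, L) → [tA]□yyx

The machine reaches the accept state tA and halts.

Final tape (ignoring leading/trailing blanks): yyx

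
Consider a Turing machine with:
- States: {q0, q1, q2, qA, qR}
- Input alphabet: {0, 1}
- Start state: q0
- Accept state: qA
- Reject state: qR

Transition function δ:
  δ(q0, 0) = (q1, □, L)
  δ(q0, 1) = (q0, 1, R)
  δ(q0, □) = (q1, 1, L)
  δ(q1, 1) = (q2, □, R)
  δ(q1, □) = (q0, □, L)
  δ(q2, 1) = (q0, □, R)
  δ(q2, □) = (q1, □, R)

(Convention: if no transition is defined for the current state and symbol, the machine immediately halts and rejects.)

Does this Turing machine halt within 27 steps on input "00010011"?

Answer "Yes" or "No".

Execution trace:
Initial: [q0]00010011
Step 1: δ(q0, 0) = (q1, □, L) → [q1]□□0010011
Step 2: δ(q1, □) = (q0, □, L) → [q0]□□□0010011
Step 3: δ(q0, □) = (q1, 1, L) → [q1]□1□□0010011
Step 4: δ(q1, □) = (q0, □, L) → [q0]□□1□□0010011
Step 5: δ(q0, □) = (q1, 1, L) → [q1]□1□1□□0010011
Step 6: δ(q1, □) = (q0, □, L) → [q0]□□1□1□□0010011
Step 7: δ(q0, □) = (q1, 1, L) → [q1]□1□1□1□□0010011
Step 8: δ(q1, □) = (q0, □, L) → [q0]□□1□1□1□□0010011
Step 9: δ(q0, □) = (q1, 1, L) → [q1]□1□1□1□1□□0010011
Step 10: δ(q1, □) = (q0, □, L) → [q0]□□1□1□1□1□□0010011
Step 11: δ(q0, □) = (q1, 1, L) → [q1]□1□1□1□1□1□□0010011
Step 12: δ(q1, □) = (q0, □, L) → [q0]□□1□1□1□1□1□□0010011
Step 13: δ(q0, □) = (q1, 1, L) → [q1]□1□1□1□1□1□1□□0010011
Step 14: δ(q1, □) = (q0, □, L) → [q0]□□1□1□1□1□1□1□□0010011
Step 15: δ(q0, □) = (q1, 1, L) → [q1]□1□1□1□1□1□1□1□□0010011
Step 16: δ(q1, □) = (q0, □, L) → [q0]□□1□1□1□1□1□1□1□□0010011
Step 17: δ(q0, □) = (q1, 1, L) → [q1]□1□1□1□1□1□1□1□1□□0010011
Step 18: δ(q1, □) = (q0, □, L) → [q0]□□1□1□1□1□1□1□1□1□□0010011
Step 19: δ(q0, □) = (q1, 1, L) → [q1]□1□1□1□1□1□1□1□1□1□□0010011
Step 20: δ(q1, □) = (q0, □, L) → [q0]□□1□1□1□1□1□1□1□1□1□□0010011
Step 21: δ(q0, □) = (q1, 1, L) → [q1]□1□1□1□1□1□1□1□1□1□1□□0010011
Step 22: δ(q1, □) = (q0, □, L) → [q0]□□1□1□1□1□1□1□1□1□1□1□□0010011
Step 23: δ(q0, □) = (q1, 1, L) → [q1]□1□1□1□1□1□1□1□1□1□1□1□□0010011
Step 24: δ(q1, □) = (q0, □, L) → [q0]□□1□1□1□1□1□1□1□1□1□1□1□□0010011
Step 25: δ(q0, □) = (q1, 1, L) → [q1]□1□1□1□1□1□1□1□1□1□1□1□1□□0010011
Step 26: δ(q1, □) = (q0, □, L) → [q0]□□1□1□1□1□1□1□1□1□1□1□1□1□□0010011
Step 27: δ(q0, □) = (q1, 1, L) → [q1]□1□1□1□1□1□1□1□1□1□1□1□1□1□□0010011

The machine has not reached a halting state after 27 steps.
The machine did not halt within the 27-step bound.

Answer: No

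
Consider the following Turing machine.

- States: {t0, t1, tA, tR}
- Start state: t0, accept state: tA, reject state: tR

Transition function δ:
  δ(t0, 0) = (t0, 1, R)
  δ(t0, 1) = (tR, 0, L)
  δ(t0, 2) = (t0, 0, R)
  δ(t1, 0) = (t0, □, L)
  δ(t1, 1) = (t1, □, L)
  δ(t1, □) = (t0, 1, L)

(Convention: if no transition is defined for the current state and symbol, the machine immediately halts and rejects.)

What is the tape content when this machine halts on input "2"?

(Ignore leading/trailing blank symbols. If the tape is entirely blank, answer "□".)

Execution trace:
Initial: [t0]2
Step 1: δ(t0, 2) = (t0, 0, R) → 0[t0]□

No transition is defined for δ(t0, □). By convention the machine halts and rejects.

Final tape (ignoring leading/trailing blanks): 0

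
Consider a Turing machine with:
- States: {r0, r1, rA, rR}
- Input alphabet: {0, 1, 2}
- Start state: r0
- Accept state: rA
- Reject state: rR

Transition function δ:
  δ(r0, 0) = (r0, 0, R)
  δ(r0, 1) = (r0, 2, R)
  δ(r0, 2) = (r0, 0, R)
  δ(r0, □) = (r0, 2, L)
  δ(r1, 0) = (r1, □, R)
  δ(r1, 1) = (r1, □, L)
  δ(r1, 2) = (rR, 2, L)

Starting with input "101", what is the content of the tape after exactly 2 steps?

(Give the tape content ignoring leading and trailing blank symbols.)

Execution trace:
Initial: [r0]101
Step 1: δ(r0, 1) = (r0, 2, R) → 2[r0]01
Step 2: δ(r0, 0) = (r0, 0, R) → 20[r0]1

After 2 steps, the tape (ignoring leading/trailing blanks) is: 201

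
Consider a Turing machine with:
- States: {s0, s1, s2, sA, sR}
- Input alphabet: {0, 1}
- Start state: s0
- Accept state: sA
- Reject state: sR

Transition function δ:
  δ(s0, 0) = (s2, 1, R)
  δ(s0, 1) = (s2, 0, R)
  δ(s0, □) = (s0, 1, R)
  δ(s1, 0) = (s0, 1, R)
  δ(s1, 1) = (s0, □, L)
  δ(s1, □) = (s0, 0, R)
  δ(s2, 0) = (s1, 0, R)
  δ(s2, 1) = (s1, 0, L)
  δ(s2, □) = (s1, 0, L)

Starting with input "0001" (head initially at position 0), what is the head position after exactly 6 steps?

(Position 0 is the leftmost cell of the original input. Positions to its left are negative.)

Execution trace (head position shown):
Step 0: [s0]0001  (head at position 0)
Step 1: move right → 1[s2]001  (head at position 1)
Step 2: move right → 10[s1]01  (head at position 2)
Step 3: move right → 101[s0]1  (head at position 3)
Step 4: move right → 1010[s2]□  (head at position 4)
Step 5: move left → 101[s1]00  (head at position 3)
Step 6: move right → 1011[s0]0  (head at position 4)

After 6 steps, the head is at position 4.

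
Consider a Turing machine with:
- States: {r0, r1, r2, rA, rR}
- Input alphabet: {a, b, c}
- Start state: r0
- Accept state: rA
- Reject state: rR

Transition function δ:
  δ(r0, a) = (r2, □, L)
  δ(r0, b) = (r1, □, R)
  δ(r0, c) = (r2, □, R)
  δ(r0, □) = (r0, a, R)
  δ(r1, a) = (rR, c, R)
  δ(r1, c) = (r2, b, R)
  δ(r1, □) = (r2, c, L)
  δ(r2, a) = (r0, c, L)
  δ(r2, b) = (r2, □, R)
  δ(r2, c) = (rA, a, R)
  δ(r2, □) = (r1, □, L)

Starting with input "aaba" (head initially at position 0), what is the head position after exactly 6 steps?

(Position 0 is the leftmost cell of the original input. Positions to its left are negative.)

Execution trace (head position shown):
Step 0: [r0]aaba  (head at position 0)
Step 1: move left → [r2]□□aba  (head at position -1)
Step 2: move left → [r1]□□□aba  (head at position -2)
Step 3: move left → [r2]□c□□aba  (head at position -3)
Step 4: move left → [r1]□□c□□aba  (head at position -4)
Step 5: move left → [r2]□c□c□□aba  (head at position -5)
Step 6: move left → [r1]□□c□c□□aba  (head at position -6)

After 6 steps, the head is at position -6.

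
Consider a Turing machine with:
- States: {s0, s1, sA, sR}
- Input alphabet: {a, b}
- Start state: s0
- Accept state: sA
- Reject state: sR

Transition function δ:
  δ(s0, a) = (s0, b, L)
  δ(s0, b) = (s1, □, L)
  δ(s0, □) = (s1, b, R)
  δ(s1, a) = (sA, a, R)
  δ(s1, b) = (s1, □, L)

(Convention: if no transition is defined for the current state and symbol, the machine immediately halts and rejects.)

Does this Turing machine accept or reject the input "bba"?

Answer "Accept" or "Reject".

Execution trace:
Initial: [s0]bba
Step 1: δ(s0, b) = (s1, □, L) → [s1]□□ba

No transition is defined for δ(s1, □). By convention the machine halts and rejects.

Answer: Reject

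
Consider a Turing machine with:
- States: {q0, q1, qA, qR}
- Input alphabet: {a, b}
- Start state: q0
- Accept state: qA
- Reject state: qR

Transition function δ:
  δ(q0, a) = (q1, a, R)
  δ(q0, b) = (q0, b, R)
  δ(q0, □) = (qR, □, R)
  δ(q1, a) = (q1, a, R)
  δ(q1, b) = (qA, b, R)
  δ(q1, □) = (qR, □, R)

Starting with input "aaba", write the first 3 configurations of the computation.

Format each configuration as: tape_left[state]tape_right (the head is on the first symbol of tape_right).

Transitions applied:
Step 1: δ(q0, a) = (q1, a, R)
Step 2: δ(q1, a) = (q1, a, R)

The first 3 configurations are:
[q0]aaba ⊢ a[q1]aba ⊢ aa[q1]ba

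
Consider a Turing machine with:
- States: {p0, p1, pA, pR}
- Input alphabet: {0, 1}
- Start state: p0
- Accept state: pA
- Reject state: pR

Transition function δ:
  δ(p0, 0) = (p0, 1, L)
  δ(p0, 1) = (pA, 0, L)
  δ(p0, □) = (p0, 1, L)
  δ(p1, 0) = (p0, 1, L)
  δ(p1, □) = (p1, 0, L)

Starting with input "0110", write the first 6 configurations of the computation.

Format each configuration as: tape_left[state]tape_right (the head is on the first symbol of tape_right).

Transitions applied:
Step 1: δ(p0, 0) = (p0, 1, L)
Step 2: δ(p0, □) = (p0, 1, L)
Step 3: δ(p0, □) = (p0, 1, L)
Step 4: δ(p0, □) = (p0, 1, L)
Step 5: δ(p0, □) = (p0, 1, L)

The first 6 configurations are:
[p0]0110 ⊢ [p0]□1110 ⊢ [p0]□11110 ⊢ [p0]□111110 ⊢ [p0]□1111110 ⊢ [p0]□11111110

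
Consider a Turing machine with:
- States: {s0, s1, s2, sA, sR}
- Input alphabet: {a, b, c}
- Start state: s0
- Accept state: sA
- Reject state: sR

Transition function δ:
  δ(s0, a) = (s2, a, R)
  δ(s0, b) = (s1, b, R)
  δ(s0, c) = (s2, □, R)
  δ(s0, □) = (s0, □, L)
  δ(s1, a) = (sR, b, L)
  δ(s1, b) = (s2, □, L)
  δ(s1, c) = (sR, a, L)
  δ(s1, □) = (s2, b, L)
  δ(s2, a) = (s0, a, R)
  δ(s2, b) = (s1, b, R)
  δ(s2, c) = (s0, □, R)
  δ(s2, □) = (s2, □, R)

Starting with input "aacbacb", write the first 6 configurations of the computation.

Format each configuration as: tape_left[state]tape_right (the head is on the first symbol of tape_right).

Transitions applied:
Step 1: δ(s0, a) = (s2, a, R)
Step 2: δ(s2, a) = (s0, a, R)
Step 3: δ(s0, c) = (s2, □, R)
Step 4: δ(s2, b) = (s1, b, R)
Step 5: δ(s1, a) = (sR, b, L)

The first 6 configurations are:
[s0]aacbacb ⊢ a[s2]acbacb ⊢ aa[s0]cbacb ⊢ aa□[s2]bacb ⊢ aa□b[s1]acb ⊢ aa□[sR]bbcb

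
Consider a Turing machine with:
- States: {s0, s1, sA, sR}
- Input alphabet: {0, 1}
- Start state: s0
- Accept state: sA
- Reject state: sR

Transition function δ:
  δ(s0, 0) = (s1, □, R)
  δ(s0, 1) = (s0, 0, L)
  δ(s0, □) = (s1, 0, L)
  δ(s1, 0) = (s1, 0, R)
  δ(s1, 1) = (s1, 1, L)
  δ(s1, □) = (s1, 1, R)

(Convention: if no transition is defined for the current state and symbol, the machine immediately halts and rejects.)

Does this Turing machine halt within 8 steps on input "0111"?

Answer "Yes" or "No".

Execution trace:
Initial: [s0]0111
Step 1: δ(s0, 0) = (s1, □, R) → □[s1]111
Step 2: δ(s1, 1) = (s1, 1, L) → [s1]□111
Step 3: δ(s1, □) = (s1, 1, R) → 1[s1]111
Step 4: δ(s1, 1) = (s1, 1, L) → [s1]1111
Step 5: δ(s1, 1) = (s1, 1, L) → [s1]□1111
Step 6: δ(s1, □) = (s1, 1, R) → 1[s1]1111
Step 7: δ(s1, 1) = (s1, 1, L) → [s1]11111
Step 8: δ(s1, 1) = (s1, 1, L) → [s1]□11111

The machine has not reached a halting state after 8 steps.
The machine did not halt within the 8-step bound.

Answer: No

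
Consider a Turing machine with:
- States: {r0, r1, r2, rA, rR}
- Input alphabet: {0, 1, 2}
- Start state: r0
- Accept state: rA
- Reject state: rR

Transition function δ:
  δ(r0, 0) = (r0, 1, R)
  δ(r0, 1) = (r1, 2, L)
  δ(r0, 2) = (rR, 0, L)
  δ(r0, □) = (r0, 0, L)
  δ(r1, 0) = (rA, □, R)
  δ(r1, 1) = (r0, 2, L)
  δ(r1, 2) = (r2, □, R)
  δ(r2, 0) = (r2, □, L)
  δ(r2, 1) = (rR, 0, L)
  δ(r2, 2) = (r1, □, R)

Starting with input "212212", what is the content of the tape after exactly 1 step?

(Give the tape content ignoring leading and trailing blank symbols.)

Execution trace:
Initial: [r0]212212
Step 1: δ(r0, 2) = (rR, 0, L) → [rR]□012212

The machine reaches the reject state rR and halts.

After 1 step, the tape (ignoring leading/trailing blanks) is: 012212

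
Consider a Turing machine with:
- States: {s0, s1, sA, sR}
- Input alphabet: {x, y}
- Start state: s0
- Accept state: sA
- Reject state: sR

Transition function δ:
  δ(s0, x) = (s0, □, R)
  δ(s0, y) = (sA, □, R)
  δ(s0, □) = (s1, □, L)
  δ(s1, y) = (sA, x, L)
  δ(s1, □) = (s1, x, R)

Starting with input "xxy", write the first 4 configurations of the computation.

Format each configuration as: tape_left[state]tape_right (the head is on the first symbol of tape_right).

Transitions applied:
Step 1: δ(s0, x) = (s0, □, R)
Step 2: δ(s0, x) = (s0, □, R)
Step 3: δ(s0, y) = (sA, □, R)

The first 4 configurations are:
[s0]xxy ⊢ □[s0]xy ⊢ □□[s0]y ⊢ □□□[sA]□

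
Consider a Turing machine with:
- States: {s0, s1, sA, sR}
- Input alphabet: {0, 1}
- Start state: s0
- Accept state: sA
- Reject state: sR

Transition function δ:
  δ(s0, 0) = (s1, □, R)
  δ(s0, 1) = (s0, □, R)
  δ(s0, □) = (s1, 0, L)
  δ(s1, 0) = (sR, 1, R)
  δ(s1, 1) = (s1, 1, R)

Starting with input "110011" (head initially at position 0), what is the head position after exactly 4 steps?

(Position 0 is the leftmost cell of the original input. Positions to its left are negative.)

Execution trace (head position shown):
Step 0: [s0]110011  (head at position 0)
Step 1: move right → □[s0]10011  (head at position 1)
Step 2: move right → □□[s0]0011  (head at position 2)
Step 3: move right → □□□[s1]011  (head at position 3)
Step 4: move right → □□□1[sR]11  (head at position 4)

After 4 steps, the head is at position 4.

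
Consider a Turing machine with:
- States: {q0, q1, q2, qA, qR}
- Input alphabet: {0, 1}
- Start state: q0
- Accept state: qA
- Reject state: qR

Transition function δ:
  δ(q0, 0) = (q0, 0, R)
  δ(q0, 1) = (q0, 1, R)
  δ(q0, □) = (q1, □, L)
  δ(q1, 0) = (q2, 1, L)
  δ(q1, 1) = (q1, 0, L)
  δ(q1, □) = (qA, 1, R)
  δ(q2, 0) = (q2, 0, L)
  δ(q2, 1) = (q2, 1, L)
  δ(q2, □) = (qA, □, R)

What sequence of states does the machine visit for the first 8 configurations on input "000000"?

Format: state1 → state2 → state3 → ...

Execution trace:
Initial: [q0]000000
Step 1: δ(q0, 0) = (q0, 0, R) → 0[q0]00000
Step 2: δ(q0, 0) = (q0, 0, R) → 00[q0]0000
Step 3: δ(q0, 0) = (q0, 0, R) → 000[q0]000
Step 4: δ(q0, 0) = (q0, 0, R) → 0000[q0]00
Step 5: δ(q0, 0) = (q0, 0, R) → 00000[q0]0
Step 6: δ(q0, 0) = (q0, 0, R) → 000000[q0]□
Step 7: δ(q0, □) = (q1, □, L) → 00000[q1]0□

State sequence: q0 → q0 → q0 → q0 → q0 → q0 → q0 → q1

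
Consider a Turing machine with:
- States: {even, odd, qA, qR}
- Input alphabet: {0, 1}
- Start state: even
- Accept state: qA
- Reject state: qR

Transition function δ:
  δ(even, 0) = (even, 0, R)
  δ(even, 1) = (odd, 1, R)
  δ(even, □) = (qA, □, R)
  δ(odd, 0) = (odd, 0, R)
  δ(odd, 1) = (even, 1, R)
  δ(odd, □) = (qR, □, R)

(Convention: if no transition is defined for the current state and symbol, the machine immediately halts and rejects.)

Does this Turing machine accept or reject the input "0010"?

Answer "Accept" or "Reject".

Execution trace:
Initial: [even]0010
Step 1: δ(even, 0) = (even, 0, R) → 0[even]010
Step 2: δ(even, 0) = (even, 0, R) → 00[even]10
Step 3: δ(even, 1) = (odd, 1, R) → 001[odd]0
Step 4: δ(odd, 0) = (odd, 0, R) → 0010[odd]□
Step 5: δ(odd, □) = (qR, □, R) → 0010□[qR]□

The machine reaches the reject state qR and halts.

Answer: Reject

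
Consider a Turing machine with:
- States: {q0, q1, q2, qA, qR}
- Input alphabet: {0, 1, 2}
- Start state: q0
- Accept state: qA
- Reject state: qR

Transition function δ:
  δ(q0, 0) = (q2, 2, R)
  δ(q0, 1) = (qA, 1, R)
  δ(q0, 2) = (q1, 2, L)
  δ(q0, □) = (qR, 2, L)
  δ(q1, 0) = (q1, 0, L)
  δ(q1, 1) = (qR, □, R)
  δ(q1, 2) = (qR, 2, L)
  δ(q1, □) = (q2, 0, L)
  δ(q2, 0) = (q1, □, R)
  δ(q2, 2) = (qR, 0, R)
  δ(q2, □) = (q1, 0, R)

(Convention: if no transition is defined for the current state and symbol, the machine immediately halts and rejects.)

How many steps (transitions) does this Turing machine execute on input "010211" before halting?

Execution trace:
Initial: [q0]010211
Step 1: δ(q0, 0) = (q2, 2, R) → 2[q2]10211

No transition is defined for δ(q2, 1). By convention the machine halts and rejects.

The machine executed 1 step before halting.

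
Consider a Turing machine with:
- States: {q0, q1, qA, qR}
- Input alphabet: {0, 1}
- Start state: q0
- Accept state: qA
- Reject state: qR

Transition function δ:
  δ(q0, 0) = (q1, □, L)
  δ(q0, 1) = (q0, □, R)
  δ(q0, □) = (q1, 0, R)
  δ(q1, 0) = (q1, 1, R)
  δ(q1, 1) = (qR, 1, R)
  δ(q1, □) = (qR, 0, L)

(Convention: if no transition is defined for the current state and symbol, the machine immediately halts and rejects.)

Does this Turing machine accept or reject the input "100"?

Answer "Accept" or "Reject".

Execution trace:
Initial: [q0]100
Step 1: δ(q0, 1) = (q0, □, R) → □[q0]00
Step 2: δ(q0, 0) = (q1, □, L) → [q1]□□0
Step 3: δ(q1, □) = (qR, 0, L) → [qR]□0□0

The machine reaches the reject state qR and halts.

Answer: Reject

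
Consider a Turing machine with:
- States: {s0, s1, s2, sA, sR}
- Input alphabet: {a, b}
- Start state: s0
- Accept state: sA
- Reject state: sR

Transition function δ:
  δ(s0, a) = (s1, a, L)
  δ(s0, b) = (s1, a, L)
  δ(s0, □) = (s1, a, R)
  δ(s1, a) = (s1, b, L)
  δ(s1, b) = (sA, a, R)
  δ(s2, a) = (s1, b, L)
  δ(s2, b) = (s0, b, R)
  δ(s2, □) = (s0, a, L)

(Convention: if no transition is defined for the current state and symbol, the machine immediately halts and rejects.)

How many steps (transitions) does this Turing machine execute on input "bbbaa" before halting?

Execution trace:
Initial: [s0]bbbaa
Step 1: δ(s0, b) = (s1, a, L) → [s1]□abbaa

No transition is defined for δ(s1, □). By convention the machine halts and rejects.

The machine executed 1 step before halting.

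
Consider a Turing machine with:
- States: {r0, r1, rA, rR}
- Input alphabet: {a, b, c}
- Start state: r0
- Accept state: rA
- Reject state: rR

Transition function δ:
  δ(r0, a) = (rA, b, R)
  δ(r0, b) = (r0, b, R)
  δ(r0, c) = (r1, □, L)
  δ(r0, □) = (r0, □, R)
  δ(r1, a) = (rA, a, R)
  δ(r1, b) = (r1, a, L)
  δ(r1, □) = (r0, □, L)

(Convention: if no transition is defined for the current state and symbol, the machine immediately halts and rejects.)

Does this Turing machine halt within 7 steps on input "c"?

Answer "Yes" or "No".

Execution trace:
Initial: [r0]c
Step 1: δ(r0, c) = (r1, □, L) → [r1]□□
Step 2: δ(r1, □) = (r0, □, L) → [r0]□□□
Step 3: δ(r0, □) = (r0, □, R) → □[r0]□□
Step 4: δ(r0, □) = (r0, □, R) → □□[r0]□
Step 5: δ(r0, □) = (r0, □, R) → □□□[r0]□
Step 6: δ(r0, □) = (r0, □, R) → □□□□[r0]□
Step 7: δ(r0, □) = (r0, □, R) → □□□□□[r0]□

The machine has not reached a halting state after 7 steps.
The machine did not halt within the 7-step bound.

Answer: No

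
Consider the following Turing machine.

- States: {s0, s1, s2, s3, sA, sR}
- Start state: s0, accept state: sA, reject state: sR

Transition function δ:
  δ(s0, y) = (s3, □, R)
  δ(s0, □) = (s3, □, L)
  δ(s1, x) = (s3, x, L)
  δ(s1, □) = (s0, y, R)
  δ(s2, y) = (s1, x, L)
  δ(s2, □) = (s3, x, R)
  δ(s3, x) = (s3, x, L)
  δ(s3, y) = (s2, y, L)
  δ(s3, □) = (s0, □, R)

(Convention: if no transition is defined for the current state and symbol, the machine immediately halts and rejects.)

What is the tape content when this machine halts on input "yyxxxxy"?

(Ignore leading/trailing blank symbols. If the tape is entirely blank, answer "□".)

Execution trace:
Initial: [s0]yyxxxxy
Step 1: δ(s0, y) = (s3, □, R) → □[s3]yxxxxy
Step 2: δ(s3, y) = (s2, y, L) → [s2]□yxxxxy
Step 3: δ(s2, □) = (s3, x, R) → x[s3]yxxxxy
Step 4: δ(s3, y) = (s2, y, L) → [s2]xyxxxxy

No transition is defined for δ(s2, x). By convention the machine halts and rejects.

Final tape (ignoring leading/trailing blanks): xyxxxxy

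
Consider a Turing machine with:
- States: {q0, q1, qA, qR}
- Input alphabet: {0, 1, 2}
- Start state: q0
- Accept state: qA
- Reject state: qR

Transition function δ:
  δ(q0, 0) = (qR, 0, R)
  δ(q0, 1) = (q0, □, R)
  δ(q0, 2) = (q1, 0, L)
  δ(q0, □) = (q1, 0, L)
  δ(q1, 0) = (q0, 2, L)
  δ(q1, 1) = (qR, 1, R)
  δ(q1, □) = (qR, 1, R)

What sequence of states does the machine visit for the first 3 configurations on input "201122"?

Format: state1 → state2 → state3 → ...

Execution trace:
Initial: [q0]201122
Step 1: δ(q0, 2) = (q1, 0, L) → [q1]□001122
Step 2: δ(q1, □) = (qR, 1, R) → 1[qR]001122

The machine reaches the reject state qR and halts.

State sequence: q0 → q1 → qR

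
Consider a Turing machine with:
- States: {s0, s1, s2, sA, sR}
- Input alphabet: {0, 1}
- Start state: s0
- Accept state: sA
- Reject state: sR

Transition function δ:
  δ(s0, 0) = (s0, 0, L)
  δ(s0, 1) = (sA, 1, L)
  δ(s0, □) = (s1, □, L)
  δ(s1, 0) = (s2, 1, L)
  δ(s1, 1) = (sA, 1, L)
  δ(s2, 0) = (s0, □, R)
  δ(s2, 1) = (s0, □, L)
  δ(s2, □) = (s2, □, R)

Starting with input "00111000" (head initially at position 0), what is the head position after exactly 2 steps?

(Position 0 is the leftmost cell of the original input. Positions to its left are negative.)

Execution trace (head position shown):
Step 0: [s0]00111000  (head at position 0)
Step 1: move left → [s0]□00111000  (head at position -1)
Step 2: move left → [s1]□□00111000  (head at position -2)

After 2 steps, the head is at position -2.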